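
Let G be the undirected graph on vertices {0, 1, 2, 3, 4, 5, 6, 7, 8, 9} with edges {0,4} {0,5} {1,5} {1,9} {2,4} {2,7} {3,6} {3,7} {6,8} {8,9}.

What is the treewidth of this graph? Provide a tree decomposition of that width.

Treewidth 2.
One such decomposition:
Bags: B1 = {0, 2, 4}  B2 = {0, 2, 7}  B3 = {0, 3, 7}  B4 = {0, 3, 6}  B5 = {0, 6, 8}  B6 = {0, 8, 9}  B7 = {0, 1, 9}  B8 = {0, 1, 5}
Tree: B1–B2, B2–B3, B3–B4, B4–B5, B5–B6, B6–B7, B7–B8

Every bag has size at most 3, so the width is 3 − 1 = 2 and tw(G) ≤ 2. Since 0–4–2–7–3–6–8–9–1–5–0 is a cycle in G, G is not acyclic. Forests are exactly the graphs of treewidth ≤ 1, so tw(G) ≥ 2. Therefore the treewidth is 2.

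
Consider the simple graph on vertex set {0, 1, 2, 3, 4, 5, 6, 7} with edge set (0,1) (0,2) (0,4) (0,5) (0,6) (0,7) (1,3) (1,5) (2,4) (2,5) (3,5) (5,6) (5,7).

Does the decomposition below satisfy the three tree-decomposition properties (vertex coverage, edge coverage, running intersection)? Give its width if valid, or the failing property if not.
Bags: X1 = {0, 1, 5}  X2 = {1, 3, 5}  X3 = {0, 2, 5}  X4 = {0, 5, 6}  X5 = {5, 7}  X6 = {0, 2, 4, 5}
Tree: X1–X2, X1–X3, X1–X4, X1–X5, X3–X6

A tree decomposition must satisfy three properties: every vertex lies in some bag; for every edge, both endpoints lie together in some bag; and for every vertex, the bags containing it form a connected subtree. Here edge (0,7) lies in no bag, so the decomposition is invalid.

No — edge (0,7) lies in no bag.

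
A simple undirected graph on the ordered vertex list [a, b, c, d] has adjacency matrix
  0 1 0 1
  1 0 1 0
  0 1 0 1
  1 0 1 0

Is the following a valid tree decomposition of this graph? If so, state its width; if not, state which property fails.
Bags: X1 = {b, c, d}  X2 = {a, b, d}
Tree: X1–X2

Checking the three conditions: (i) the bags cover all of {a, b, c, d}; (ii) for each edge, some bag contains both endpoints; (iii) the bags containing any fixed vertex form a subtree. All hold, so the decomposition is valid with width 3 − 1 = 2.

Yes; width 2.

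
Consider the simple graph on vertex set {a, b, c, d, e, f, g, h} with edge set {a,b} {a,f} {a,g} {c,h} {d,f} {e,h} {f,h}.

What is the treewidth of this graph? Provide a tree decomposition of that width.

Treewidth 1.
Bags: B1 = {e, h}  B2 = {f, h}  B3 = {c, h}  B4 = {a, f}  B5 = {a, g}  B6 = {d, f}  B7 = {a, b}
Tree: B1–B2, B1–B3, B2–B4, B4–B5, B4–B6, B4–B7

Every bag has size at most 2, so the width is 2 − 1 = 1 and tw(G) ≤ 1. Any graph with an edge has treewidth ≥ 1, and G has the edge h–e. Combining the bounds, tw(G) = 1.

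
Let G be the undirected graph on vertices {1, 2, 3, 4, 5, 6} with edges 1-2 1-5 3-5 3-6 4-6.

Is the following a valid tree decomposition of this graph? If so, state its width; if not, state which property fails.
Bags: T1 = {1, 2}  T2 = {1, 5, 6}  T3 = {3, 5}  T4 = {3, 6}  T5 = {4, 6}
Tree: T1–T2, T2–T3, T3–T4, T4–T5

No — bags containing vertex 6 are not connected in the tree.

A tree decomposition must satisfy three properties: every vertex lies in some bag; for every edge, both endpoints lie together in some bag; and for every vertex, the bags containing it form a connected subtree. Here bags containing vertex 6 are not connected in the tree, so the decomposition is invalid.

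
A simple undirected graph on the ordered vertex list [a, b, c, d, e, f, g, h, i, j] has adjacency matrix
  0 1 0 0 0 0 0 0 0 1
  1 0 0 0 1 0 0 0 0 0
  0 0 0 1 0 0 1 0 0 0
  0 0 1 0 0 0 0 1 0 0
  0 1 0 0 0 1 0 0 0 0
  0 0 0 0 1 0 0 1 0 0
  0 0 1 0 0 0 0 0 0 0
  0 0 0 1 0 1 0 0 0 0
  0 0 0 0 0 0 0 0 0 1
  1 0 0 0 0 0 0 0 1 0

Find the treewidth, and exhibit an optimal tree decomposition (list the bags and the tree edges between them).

Treewidth 1.
Bags: B1 = {c, g}  B2 = {c, d}  B3 = {d, h}  B4 = {f, h}  B5 = {e, f}  B6 = {b, e}  B7 = {a, b}  B8 = {a, j}  B9 = {i, j}
Tree: B1–B2, B2–B3, B3–B4, B4–B5, B5–B6, B6–B7, B7–B8, B8–B9

Each bag holds 2 vertices, so the decomposition has width 1, which upper-bounds the treewidth. G has an edge, so its treewidth is at least 1. Combining the bounds, tw(G) = 1.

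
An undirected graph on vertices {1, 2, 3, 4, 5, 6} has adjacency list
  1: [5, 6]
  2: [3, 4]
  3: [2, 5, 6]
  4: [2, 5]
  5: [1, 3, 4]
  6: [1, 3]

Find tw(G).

A width-2 tree decomposition is:
Bags: B1 = {2, 3, 4}  B2 = {3, 4, 5}  B3 = {3, 5, 6}  B4 = {1, 5, 6}
Tree: B1–B2, B2–B3, B3–B4
Each bag holds 3 vertices, so the decomposition has width 2, which upper-bounds the treewidth. For the lower bound, G contains the cycle 2–4–5–3–2, so G is not a forest; only forests have treewidth ≤ 1, hence tw(G) ≥ 2. Hence tw(G) = 2 exactly.

2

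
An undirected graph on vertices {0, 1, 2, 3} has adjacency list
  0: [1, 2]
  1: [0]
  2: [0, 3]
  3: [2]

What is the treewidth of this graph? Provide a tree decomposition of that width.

Every bag has size at most 2, so the width is 2 − 1 = 1 and tw(G) ≤ 1. Any graph with an edge has treewidth ≥ 1, and G has the edge 2–0. Hence tw(G) = 1 exactly.

Treewidth 1.
Bags: B1 = {0, 2}  B2 = {0, 1}  B3 = {2, 3}
Tree: B1–B2, B1–B3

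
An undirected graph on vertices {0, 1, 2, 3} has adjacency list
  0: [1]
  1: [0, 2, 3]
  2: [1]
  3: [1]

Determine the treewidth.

1

A width-1 tree decomposition is:
Bags: B1 = {1, 2}  B2 = {1, 3}  B3 = {0, 1}
Tree: B1–B2, B2–B3
Every bag has size at most 2, so the width is 2 − 1 = 1 and tw(G) ≤ 1. Any graph with an edge has treewidth ≥ 1, and G has the edge 2–1. Therefore the treewidth is 1.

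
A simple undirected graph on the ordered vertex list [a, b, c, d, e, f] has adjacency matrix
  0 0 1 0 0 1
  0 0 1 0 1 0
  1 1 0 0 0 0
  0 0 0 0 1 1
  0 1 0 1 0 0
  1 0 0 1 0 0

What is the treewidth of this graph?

2

A width-2 tree decomposition is:
Bags: B1 = {a, d, f}  B2 = {a, c, d}  B3 = {b, c, d}  B4 = {b, d, e}
Tree: B1–B2, B2–B3, B3–B4
Each bag holds 3 vertices, so the decomposition has width 2, which upper-bounds the treewidth. Since d–f–a–c–b–e–d is a cycle in G, G is not acyclic. Forests are exactly the graphs of treewidth ≤ 1, so tw(G) ≥ 2. Hence tw(G) = 2 exactly.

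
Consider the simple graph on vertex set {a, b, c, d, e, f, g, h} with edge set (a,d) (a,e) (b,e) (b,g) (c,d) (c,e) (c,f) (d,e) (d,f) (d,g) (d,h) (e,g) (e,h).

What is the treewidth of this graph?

2

A width-2 tree decomposition is:
Bags: B1 = {c, d, e}  B2 = {d, e, g}  B3 = {d, e, h}  B4 = {b, e, g}  B5 = {a, d, e}  B6 = {c, d, f}
Tree: B1–B2, B2–B3, B2–B4, B1–B5, B1–B6
Each bag holds 3 vertices, so the decomposition has width 2, which upper-bounds the treewidth. For the lower bound, the 3 vertices {d, e, g} are pairwise adjacent, and any tree decomposition puts a clique entirely inside one bag — forcing width ≥ 2. Therefore the treewidth is 2.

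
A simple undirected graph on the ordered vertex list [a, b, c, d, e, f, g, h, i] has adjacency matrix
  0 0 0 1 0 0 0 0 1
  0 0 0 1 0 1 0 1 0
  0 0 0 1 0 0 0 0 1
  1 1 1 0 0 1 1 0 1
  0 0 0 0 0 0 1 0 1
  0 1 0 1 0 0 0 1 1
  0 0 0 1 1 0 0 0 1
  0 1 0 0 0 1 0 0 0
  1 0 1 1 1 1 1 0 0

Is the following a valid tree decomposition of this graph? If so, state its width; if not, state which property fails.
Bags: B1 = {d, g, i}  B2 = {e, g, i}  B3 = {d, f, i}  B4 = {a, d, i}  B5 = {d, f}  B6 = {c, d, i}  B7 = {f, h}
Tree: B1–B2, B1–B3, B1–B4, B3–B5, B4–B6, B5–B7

No — vertex b appears in no bag.

A tree decomposition must satisfy three properties: every vertex lies in some bag; for every edge, both endpoints lie together in some bag; and for every vertex, the bags containing it form a connected subtree. Here vertex b appears in no bag, so the decomposition is invalid.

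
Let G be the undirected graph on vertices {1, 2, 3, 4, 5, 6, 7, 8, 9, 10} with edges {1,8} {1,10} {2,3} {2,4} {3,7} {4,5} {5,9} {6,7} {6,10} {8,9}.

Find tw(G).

A width-2 tree decomposition is:
Bags: B1 = {1, 8, 9}  B2 = {1, 5, 9}  B3 = {1, 4, 5}  B4 = {1, 2, 4}  B5 = {1, 2, 3}  B6 = {1, 3, 7}  B7 = {1, 6, 7}  B8 = {1, 6, 10}
Tree: B1–B2, B2–B3, B3–B4, B4–B5, B5–B6, B6–B7, B7–B8
Each bag holds 3 vertices, so the decomposition has width 2, which upper-bounds the treewidth. The edges 1–8–9–5–4–2–3–7–6–10–1 form a cycle, so G is not a tree and its treewidth is at least 2. Therefore the treewidth is 2.

2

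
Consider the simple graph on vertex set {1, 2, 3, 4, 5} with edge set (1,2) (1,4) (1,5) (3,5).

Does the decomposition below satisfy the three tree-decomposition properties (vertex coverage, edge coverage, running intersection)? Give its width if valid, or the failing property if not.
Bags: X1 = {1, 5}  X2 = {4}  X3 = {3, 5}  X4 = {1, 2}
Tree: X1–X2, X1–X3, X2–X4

A tree decomposition must satisfy three properties: every vertex lies in some bag; for every edge, both endpoints lie together in some bag; and for every vertex, the bags containing it form a connected subtree. Here edge (1,4) lies in no bag, so the decomposition is invalid.

No — edge (1,4) lies in no bag.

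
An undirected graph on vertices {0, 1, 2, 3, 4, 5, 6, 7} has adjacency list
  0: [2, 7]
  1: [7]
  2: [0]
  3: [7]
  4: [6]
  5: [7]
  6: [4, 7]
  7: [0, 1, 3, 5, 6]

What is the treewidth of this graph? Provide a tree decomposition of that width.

Treewidth 1.
One such decomposition:
Bags: B1 = {6, 7}  B2 = {3, 7}  B3 = {1, 7}  B4 = {0, 7}  B5 = {4, 6}  B6 = {0, 2}  B7 = {5, 7}
Tree: B1–B2, B1–B3, B3–B4, B1–B5, B4–B6, B3–B7

Every bag has size at most 2, so the width is 2 − 1 = 1 and tw(G) ≤ 1. Since G has at least one edge (e.g. 7–6), it is not an edgeless graph, so tw(G) ≥ 1. Hence tw(G) = 1 exactly.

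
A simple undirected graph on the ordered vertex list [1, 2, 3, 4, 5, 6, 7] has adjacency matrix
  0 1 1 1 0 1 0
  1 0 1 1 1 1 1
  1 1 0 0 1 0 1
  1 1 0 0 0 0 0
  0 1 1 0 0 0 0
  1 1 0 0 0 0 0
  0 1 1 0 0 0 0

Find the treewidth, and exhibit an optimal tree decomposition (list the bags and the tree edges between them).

Treewidth 2.
One optimal decomposition is:
Bags: B1 = {1, 2, 6}  B2 = {1, 2, 3}  B3 = {2, 3, 5}  B4 = {1, 2, 4}  B5 = {2, 3, 7}
Tree: B1–B2, B2–B3, B2–B4, B3–B5

The largest bag has 3 vertices, giving width 2; this decomposition certifies tw(G) ≤ 2. For the lower bound, the 3 vertices {1, 2, 3} are pairwise adjacent, and any tree decomposition puts a clique entirely inside one bag — forcing width ≥ 2. Hence tw(G) = 2 exactly.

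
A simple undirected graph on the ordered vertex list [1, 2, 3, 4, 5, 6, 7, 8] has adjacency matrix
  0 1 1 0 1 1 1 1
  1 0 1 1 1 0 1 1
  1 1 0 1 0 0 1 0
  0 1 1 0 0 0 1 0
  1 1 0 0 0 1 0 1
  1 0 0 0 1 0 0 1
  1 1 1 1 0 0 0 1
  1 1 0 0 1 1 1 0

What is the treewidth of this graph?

A width-3 tree decomposition is:
Bags: B1 = {1, 2, 3, 7}  B2 = {1, 2, 7, 8}  B3 = {1, 2, 5, 8}  B4 = {2, 3, 4, 7}  B5 = {1, 5, 6, 8}
Tree: B1–B2, B2–B3, B1–B4, B3–B5
Every bag has size at most 4, so the width is 4 − 1 = 3 and tw(G) ≤ 3. On the other hand G contains the 4-clique {1, 2, 5, 8}. A clique must lie in a single bag of any decomposition, so no decomposition can have width below 3. Combining the bounds, tw(G) = 3.

3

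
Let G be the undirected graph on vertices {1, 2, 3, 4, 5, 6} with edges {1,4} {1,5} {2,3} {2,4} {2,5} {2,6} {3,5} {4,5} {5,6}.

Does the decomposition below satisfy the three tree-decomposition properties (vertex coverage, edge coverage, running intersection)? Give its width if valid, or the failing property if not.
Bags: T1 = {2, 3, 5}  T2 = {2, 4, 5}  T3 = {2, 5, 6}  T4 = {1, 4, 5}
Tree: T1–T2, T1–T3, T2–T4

Every vertex of G appears in some bag (union = {1, 2, 3, 4, 5, 6}); every edge is covered by a bag; and for each vertex v the set of bags containing v is connected in the bag tree. The decomposition is therefore valid. The largest bag has 3 vertices, so the width is 2.

Yes; width 2.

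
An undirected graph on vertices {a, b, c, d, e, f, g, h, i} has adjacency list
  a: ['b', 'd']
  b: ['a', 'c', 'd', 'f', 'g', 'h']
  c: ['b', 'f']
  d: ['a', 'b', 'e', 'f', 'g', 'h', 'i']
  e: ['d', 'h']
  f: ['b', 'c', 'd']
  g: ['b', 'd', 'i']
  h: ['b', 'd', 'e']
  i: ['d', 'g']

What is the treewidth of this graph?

2

A width-2 tree decomposition is:
Bags: B1 = {b, d, f}  B2 = {a, b, d}  B3 = {b, d, h}  B4 = {d, e, h}  B5 = {b, d, g}  B6 = {b, c, f}  B7 = {d, g, i}
Tree: B1–B2, B1–B3, B3–B4, B3–B5, B1–B6, B5–B7
Each bag holds 3 vertices, so the decomposition has width 2, which upper-bounds the treewidth. Conversely, {d, e, h} is a clique of size 3, and the vertices of any clique must share a bag in every tree decomposition; so some bag has ≥ 3 vertices and tw(G) ≥ 2. The upper and lower bounds meet at 2, so that is the treewidth.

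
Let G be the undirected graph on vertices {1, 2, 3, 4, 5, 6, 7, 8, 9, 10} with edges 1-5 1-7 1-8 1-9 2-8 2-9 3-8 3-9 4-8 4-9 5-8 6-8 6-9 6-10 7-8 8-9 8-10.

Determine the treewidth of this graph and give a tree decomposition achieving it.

Treewidth 2.
One optimal decomposition is:
Bags: B1 = {6, 8, 9}  B2 = {3, 8, 9}  B3 = {6, 8, 10}  B4 = {2, 8, 9}  B5 = {1, 8, 9}  B6 = {1, 7, 8}  B7 = {4, 8, 9}  B8 = {1, 5, 8}
Tree: B1–B2, B1–B3, B2–B4, B1–B5, B5–B6, B1–B7, B6–B8

The largest bag has 3 vertices, giving width 2; this decomposition certifies tw(G) ≤ 2. For the lower bound, the 3 vertices {1, 8, 9} are pairwise adjacent, and any tree decomposition puts a clique entirely inside one bag — forcing width ≥ 2. Therefore the treewidth is 2.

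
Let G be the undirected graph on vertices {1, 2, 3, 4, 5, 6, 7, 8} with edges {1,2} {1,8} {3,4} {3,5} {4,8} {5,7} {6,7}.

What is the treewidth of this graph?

A width-1 tree decomposition is:
Bags: B1 = {1, 2}  B2 = {1, 8}  B3 = {4, 8}  B4 = {3, 4}  B5 = {3, 5}  B6 = {5, 7}  B7 = {6, 7}
Tree: B1–B2, B2–B3, B3–B4, B4–B5, B5–B6, B6–B7
Every bag has size at most 2, so the width is 2 − 1 = 1 and tw(G) ≤ 1. Any graph with an edge has treewidth ≥ 1, and G has the edge 2–1. Combining the bounds, tw(G) = 1.

1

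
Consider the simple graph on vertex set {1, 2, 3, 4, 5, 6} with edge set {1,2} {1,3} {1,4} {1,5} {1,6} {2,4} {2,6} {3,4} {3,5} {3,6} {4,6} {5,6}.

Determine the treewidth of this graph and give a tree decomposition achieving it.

The largest bag has 4 vertices, giving width 3; this decomposition certifies tw(G) ≤ 3. For the lower bound, the 4 vertices {1, 2, 4, 6} are pairwise adjacent, and any tree decomposition puts a clique entirely inside one bag — forcing width ≥ 3. Combining the bounds, tw(G) = 3.

Treewidth 3.
Bags: B1 = {1, 3, 4, 6}  B2 = {1, 3, 5, 6}  B3 = {1, 2, 4, 6}
Tree: B1–B2, B1–B3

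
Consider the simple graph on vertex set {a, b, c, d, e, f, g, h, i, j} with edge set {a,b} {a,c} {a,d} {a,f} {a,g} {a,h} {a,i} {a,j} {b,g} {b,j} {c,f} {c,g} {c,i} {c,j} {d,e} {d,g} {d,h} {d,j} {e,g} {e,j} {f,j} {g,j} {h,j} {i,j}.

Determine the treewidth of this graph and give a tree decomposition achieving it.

The largest bag has 4 vertices, giving width 3; this decomposition certifies tw(G) ≤ 3. For the lower bound, the 4 vertices {d, e, g, j} are pairwise adjacent, and any tree decomposition puts a clique entirely inside one bag — forcing width ≥ 3. Therefore the treewidth is 3.

Treewidth 3.
One such decomposition:
Bags: B1 = {a, d, g, j}  B2 = {a, d, h, j}  B3 = {d, e, g, j}  B4 = {a, c, g, j}  B5 = {a, c, f, j}  B6 = {a, c, i, j}  B7 = {a, b, g, j}
Tree: B1–B2, B1–B3, B1–B4, B4–B5, B5–B6, B4–B7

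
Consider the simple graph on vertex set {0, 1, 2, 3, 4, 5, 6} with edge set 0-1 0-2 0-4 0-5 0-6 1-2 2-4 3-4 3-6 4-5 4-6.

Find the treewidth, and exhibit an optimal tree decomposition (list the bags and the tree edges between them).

Treewidth 2.
One such decomposition:
Bags: B1 = {3, 4, 6}  B2 = {0, 4, 6}  B3 = {0, 4, 5}  B4 = {0, 2, 4}  B5 = {0, 1, 2}
Tree: B1–B2, B2–B3, B2–B4, B4–B5

Each bag holds 3 vertices, so the decomposition has width 2, which upper-bounds the treewidth. For the lower bound, the 3 vertices {0, 1, 2} are pairwise adjacent, and any tree decomposition puts a clique entirely inside one bag — forcing width ≥ 2. Therefore the treewidth is 2.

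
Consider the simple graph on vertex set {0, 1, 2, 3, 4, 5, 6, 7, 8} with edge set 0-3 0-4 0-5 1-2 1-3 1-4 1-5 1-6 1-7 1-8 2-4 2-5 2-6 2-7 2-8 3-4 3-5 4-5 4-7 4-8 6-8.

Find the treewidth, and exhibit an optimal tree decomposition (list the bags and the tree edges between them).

The largest bag has 4 vertices, giving width 3; this decomposition certifies tw(G) ≤ 3. For the lower bound, the 4 vertices {0, 3, 4, 5} are pairwise adjacent, and any tree decomposition puts a clique entirely inside one bag — forcing width ≥ 3. The upper and lower bounds meet at 3, so that is the treewidth.

Treewidth 3.
One such decomposition:
Bags: B1 = {1, 2, 4, 8}  B2 = {1, 2, 4, 7}  B3 = {1, 2, 6, 8}  B4 = {1, 2, 4, 5}  B5 = {1, 3, 4, 5}  B6 = {0, 3, 4, 5}
Tree: B1–B2, B1–B3, B2–B4, B4–B5, B5–B6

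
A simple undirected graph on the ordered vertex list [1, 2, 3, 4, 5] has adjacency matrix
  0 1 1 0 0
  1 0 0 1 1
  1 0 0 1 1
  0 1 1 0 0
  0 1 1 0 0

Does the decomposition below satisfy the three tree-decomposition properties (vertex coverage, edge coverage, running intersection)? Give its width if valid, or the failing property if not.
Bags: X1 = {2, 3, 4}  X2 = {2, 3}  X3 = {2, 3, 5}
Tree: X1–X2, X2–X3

A tree decomposition must satisfy three properties: every vertex lies in some bag; for every edge, both endpoints lie together in some bag; and for every vertex, the bags containing it form a connected subtree. Here vertex 1 appears in no bag, so the decomposition is invalid.

No — vertex 1 appears in no bag.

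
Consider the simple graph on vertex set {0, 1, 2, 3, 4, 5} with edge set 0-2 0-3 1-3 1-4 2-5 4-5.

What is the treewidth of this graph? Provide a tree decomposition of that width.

Treewidth 2.
One optimal decomposition is:
Bags: B1 = {1, 3, 4}  B2 = {0, 3, 4}  B3 = {0, 2, 4}  B4 = {2, 4, 5}
Tree: B1–B2, B2–B3, B3–B4

The largest bag has 3 vertices, giving width 2; this decomposition certifies tw(G) ≤ 2. For the lower bound, G contains the cycle 4–1–3–0–2–5–4, so G is not a forest; only forests have treewidth ≤ 1, hence tw(G) ≥ 2. Therefore the treewidth is 2.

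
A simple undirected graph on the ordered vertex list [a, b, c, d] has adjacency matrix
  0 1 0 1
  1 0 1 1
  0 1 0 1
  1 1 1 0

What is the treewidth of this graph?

2

A width-2 tree decomposition is:
Bags: B1 = {a, b, d}  B2 = {b, c, d}
Tree: B1–B2
Every bag has size at most 3, so the width is 3 − 1 = 2 and tw(G) ≤ 2. On the other hand G contains the 3-clique {b, c, d}. A clique must lie in a single bag of any decomposition, so no decomposition can have width below 2. Hence tw(G) = 2 exactly.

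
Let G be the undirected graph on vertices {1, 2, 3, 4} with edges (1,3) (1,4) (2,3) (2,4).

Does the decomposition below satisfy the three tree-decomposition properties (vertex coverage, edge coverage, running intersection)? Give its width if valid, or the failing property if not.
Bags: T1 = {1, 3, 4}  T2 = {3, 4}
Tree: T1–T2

No — vertex 2 appears in no bag.

A tree decomposition must satisfy three properties: every vertex lies in some bag; for every edge, both endpoints lie together in some bag; and for every vertex, the bags containing it form a connected subtree. Here vertex 2 appears in no bag, so the decomposition is invalid.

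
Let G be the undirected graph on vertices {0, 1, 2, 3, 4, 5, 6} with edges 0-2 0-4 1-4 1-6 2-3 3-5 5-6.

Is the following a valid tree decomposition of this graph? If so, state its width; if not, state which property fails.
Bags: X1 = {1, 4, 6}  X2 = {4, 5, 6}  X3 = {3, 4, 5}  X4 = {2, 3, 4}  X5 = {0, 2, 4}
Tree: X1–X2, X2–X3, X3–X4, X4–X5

Checking the three conditions: (i) the bags cover all of {0, 1, 2, 3, 4, 5, 6}; (ii) for each edge, some bag contains both endpoints; (iii) the bags containing any fixed vertex form a subtree. All hold, so the decomposition is valid with width 3 − 1 = 2.

Yes; width 2.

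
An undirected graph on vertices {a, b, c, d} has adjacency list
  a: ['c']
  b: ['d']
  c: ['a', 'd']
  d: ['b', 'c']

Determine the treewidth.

A width-1 tree decomposition is:
Bags: B1 = {c, d}  B2 = {a, c}  B3 = {b, d}
Tree: B1–B2, B1–B3
Each bag holds 2 vertices, so the decomposition has width 1, which upper-bounds the treewidth. Any graph with an edge has treewidth ≥ 1, and G has the edge c–d. The upper and lower bounds meet at 1, so that is the treewidth.

1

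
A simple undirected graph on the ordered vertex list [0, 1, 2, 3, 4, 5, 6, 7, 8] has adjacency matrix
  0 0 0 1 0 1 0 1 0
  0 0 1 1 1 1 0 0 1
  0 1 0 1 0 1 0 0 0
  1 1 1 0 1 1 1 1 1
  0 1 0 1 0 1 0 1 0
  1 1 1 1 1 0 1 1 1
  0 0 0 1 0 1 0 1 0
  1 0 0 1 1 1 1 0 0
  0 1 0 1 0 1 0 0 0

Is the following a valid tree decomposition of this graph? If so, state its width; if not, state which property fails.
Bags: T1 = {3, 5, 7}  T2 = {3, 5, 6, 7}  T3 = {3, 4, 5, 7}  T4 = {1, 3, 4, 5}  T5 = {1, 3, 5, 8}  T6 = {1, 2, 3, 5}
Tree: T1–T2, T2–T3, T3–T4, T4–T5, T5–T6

A tree decomposition must satisfy three properties: every vertex lies in some bag; for every edge, both endpoints lie together in some bag; and for every vertex, the bags containing it form a connected subtree. Here vertex 0 appears in no bag, so the decomposition is invalid.

No — vertex 0 appears in no bag.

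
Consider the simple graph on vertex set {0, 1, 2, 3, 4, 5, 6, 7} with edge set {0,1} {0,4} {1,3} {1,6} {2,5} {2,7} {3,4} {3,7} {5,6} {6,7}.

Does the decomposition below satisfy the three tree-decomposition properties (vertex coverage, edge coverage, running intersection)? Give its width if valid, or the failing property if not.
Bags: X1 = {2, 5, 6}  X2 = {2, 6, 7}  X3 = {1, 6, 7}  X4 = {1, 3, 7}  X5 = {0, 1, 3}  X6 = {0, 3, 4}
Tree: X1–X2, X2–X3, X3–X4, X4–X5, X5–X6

Yes; width 2.

Vertex coverage: the bags together contain {0, 1, 2, 3, 4, 5, 6, 7}, the full vertex set. Edge coverage: each edge of G has both endpoints in at least one bag. Running intersection: for every vertex, the bags containing it form a connected subtree. All three properties hold, so this is a valid tree decomposition of width max|bag| − 1 = 2, and hence tw(G) ≤ 2.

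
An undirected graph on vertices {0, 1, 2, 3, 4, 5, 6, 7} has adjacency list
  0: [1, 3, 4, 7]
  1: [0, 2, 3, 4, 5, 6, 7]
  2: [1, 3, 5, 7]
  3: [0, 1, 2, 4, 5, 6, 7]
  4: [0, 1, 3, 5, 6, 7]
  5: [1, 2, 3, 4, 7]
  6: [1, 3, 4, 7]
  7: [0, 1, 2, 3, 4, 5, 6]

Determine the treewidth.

4

A width-4 tree decomposition is:
Bags: B1 = {1, 3, 4, 5, 7}  B2 = {1, 3, 4, 6, 7}  B3 = {0, 1, 3, 4, 7}  B4 = {1, 2, 3, 5, 7}
Tree: B1–B2, B1–B3, B1–B4
Each bag holds 5 vertices, so the decomposition has width 4, which upper-bounds the treewidth. On the other hand G contains the 5-clique {1, 2, 3, 5, 7}. A clique must lie in a single bag of any decomposition, so no decomposition can have width below 4. Combining the bounds, tw(G) = 4.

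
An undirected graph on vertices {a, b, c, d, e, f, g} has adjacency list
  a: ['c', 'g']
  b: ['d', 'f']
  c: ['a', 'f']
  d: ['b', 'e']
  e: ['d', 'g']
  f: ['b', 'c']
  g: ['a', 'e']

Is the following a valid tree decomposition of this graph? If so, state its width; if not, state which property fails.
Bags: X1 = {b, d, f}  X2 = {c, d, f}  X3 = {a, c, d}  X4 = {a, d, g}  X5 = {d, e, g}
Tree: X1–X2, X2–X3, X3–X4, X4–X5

Checking the three conditions: (i) the bags cover all of {a, b, c, d, e, f, g}; (ii) for each edge, some bag contains both endpoints; (iii) the bags containing any fixed vertex form a subtree. All hold, so the decomposition is valid with width 3 − 1 = 2.

Yes; width 2.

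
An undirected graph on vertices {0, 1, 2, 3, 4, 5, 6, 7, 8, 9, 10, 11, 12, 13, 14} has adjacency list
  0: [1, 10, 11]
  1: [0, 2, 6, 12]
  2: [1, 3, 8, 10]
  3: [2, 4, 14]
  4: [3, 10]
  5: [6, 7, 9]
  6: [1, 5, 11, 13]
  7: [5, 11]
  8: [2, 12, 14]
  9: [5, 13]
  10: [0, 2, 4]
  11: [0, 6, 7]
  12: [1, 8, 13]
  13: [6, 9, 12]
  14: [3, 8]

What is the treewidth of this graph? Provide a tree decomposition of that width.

The largest bag has 4 vertices, giving width 3; this decomposition certifies tw(G) ≤ 3. For the lower bound: the 4 vertex sets {5,7,9}, {13}, {6}, {0,1,11,12} are disjoint, each induces a connected subgraph, and every pair is joined by at least one edge of G. Contracting each set to a single vertex therefore yields K_{4} as a minor, and since treewidth is minor-monotone, tw(G) ≥ tw(K_{4}) = 3. Hence tw(G) = 3 exactly.

Treewidth 3.
One such decomposition:
Bags: B1 = {5, 7, 9, 13}  B2 = {5, 6, 7, 13}  B3 = {6, 7, 11, 13}  B4 = {6, 11, 12, 13}  B5 = {1, 6, 11, 12}  B6 = {0, 1, 11, 12}  B7 = {0, 1, 8, 12}  B8 = {0, 1, 2, 8}  B9 = {0, 2, 8, 10}  B10 = {2, 8, 10, 14}  B11 = {2, 3, 10, 14}  B12 = {3, 4, 10, 14}
Tree: B1–B2, B2–B3, B3–B4, B4–B5, B5–B6, B6–B7, B7–B8, B8–B9, B9–B10, B10–B11, B11–B12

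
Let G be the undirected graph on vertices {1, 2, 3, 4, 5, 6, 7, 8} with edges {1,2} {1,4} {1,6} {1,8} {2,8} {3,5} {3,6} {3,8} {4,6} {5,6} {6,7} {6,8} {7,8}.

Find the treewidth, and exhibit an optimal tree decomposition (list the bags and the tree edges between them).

Treewidth 2.
One such decomposition:
Bags: B1 = {1, 4, 6}  B2 = {1, 6, 8}  B3 = {1, 2, 8}  B4 = {6, 7, 8}  B5 = {3, 6, 8}  B6 = {3, 5, 6}
Tree: B1–B2, B2–B3, B2–B4, B4–B5, B5–B6

Each bag holds 3 vertices, so the decomposition has width 2, which upper-bounds the treewidth. For the lower bound, the 3 vertices {1, 2, 8} are pairwise adjacent, and any tree decomposition puts a clique entirely inside one bag — forcing width ≥ 2. Therefore the treewidth is 2.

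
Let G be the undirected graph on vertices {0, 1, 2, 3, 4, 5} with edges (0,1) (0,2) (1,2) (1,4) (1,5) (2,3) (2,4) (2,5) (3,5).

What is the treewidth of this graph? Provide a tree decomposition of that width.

Each bag holds 3 vertices, so the decomposition has width 2, which upper-bounds the treewidth. On the other hand G contains the 3-clique {0, 1, 2}. A clique must lie in a single bag of any decomposition, so no decomposition can have width below 2. Therefore the treewidth is 2.

Treewidth 2.
Bags: B1 = {0, 1, 2}  B2 = {1, 2, 4}  B3 = {1, 2, 5}  B4 = {2, 3, 5}
Tree: B1–B2, B2–B3, B3–B4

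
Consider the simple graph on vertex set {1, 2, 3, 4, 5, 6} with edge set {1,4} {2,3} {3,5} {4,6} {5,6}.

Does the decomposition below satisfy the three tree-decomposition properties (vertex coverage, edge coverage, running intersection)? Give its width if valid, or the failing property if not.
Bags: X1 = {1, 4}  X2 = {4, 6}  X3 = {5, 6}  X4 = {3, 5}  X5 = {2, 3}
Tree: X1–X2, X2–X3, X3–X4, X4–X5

Checking the three conditions: (i) the bags cover all of {1, 2, 3, 4, 5, 6}; (ii) for each edge, some bag contains both endpoints; (iii) the bags containing any fixed vertex form a subtree. All hold, so the decomposition is valid with width 2 − 1 = 1.

Yes; width 1.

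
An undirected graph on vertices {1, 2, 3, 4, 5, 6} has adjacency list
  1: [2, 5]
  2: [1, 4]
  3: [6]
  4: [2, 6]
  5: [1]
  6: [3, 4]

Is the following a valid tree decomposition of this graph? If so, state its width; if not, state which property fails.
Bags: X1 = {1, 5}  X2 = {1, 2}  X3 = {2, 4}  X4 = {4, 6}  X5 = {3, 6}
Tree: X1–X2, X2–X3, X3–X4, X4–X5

Yes; width 1.

Vertex coverage: the bags together contain {1, 2, 3, 4, 5, 6}, the full vertex set. Edge coverage: each edge of G has both endpoints in at least one bag. Running intersection: for every vertex, the bags containing it form a connected subtree. All three properties hold, so this is a valid tree decomposition of width max|bag| − 1 = 1, and hence tw(G) ≤ 1.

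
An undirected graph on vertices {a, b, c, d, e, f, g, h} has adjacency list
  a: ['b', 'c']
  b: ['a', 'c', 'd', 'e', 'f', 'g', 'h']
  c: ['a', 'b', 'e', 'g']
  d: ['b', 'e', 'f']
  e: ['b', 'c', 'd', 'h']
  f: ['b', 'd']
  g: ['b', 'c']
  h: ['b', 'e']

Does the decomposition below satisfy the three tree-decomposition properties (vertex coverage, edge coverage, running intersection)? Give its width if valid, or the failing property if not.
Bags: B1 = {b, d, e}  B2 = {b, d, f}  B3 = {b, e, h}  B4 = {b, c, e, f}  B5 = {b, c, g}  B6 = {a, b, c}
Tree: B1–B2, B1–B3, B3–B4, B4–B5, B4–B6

A tree decomposition must satisfy three properties: every vertex lies in some bag; for every edge, both endpoints lie together in some bag; and for every vertex, the bags containing it form a connected subtree. Here bags containing vertex f are not connected in the tree, so the decomposition is invalid.

No — bags containing vertex f are not connected in the tree.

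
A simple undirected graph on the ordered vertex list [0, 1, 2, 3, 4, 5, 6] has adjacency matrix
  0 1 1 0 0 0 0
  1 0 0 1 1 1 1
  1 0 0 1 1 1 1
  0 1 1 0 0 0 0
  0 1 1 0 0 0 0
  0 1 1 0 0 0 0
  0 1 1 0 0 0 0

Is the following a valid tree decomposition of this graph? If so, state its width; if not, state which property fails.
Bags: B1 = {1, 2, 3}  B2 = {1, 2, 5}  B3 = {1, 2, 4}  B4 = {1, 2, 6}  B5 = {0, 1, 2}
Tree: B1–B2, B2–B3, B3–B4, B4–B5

Yes; width 2.

Every vertex of G appears in some bag (union = {0, 1, 2, 3, 4, 5, 6}); every edge is covered by a bag; and for each vertex v the set of bags containing v is connected in the bag tree. The decomposition is therefore valid. The largest bag has 3 vertices, so the width is 2.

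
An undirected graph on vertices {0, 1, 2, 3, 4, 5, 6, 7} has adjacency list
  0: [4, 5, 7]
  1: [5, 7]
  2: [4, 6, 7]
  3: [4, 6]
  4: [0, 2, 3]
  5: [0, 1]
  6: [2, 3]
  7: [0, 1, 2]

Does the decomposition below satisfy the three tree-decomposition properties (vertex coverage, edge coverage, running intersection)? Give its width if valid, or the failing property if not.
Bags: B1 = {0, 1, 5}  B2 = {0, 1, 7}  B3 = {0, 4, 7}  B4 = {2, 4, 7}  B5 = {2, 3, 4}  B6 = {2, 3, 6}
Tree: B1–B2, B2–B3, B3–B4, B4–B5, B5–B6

Checking the three conditions: (i) the bags cover all of {0, 1, 2, 3, 4, 5, 6, 7}; (ii) for each edge, some bag contains both endpoints; (iii) the bags containing any fixed vertex form a subtree. All hold, so the decomposition is valid with width 3 − 1 = 2.

Yes; width 2.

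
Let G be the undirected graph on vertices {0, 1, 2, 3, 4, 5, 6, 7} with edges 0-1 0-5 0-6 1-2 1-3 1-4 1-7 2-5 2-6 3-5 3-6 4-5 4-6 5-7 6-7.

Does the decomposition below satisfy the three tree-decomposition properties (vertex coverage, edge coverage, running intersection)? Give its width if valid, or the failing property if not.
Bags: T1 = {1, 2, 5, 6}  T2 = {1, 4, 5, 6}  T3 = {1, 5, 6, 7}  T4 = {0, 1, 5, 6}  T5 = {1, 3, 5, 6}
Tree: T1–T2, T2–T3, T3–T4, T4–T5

Yes; width 3.

Checking the three conditions: (i) the bags cover all of {0, 1, 2, 3, 4, 5, 6, 7}; (ii) for each edge, some bag contains both endpoints; (iii) the bags containing any fixed vertex form a subtree. All hold, so the decomposition is valid with width 4 − 1 = 3.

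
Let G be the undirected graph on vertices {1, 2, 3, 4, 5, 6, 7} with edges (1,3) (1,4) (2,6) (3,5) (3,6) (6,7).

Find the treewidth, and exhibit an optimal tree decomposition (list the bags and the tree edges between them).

The largest bag has 2 vertices, giving width 1; this decomposition certifies tw(G) ≤ 1. Any graph with an edge has treewidth ≥ 1, and G has the edge 1–3. Therefore the treewidth is 1.

Treewidth 1.
One such decomposition:
Bags: B1 = {1, 3}  B2 = {3, 6}  B3 = {2, 6}  B4 = {6, 7}  B5 = {1, 4}  B6 = {3, 5}
Tree: B1–B2, B2–B3, B3–B4, B1–B5, B1–B6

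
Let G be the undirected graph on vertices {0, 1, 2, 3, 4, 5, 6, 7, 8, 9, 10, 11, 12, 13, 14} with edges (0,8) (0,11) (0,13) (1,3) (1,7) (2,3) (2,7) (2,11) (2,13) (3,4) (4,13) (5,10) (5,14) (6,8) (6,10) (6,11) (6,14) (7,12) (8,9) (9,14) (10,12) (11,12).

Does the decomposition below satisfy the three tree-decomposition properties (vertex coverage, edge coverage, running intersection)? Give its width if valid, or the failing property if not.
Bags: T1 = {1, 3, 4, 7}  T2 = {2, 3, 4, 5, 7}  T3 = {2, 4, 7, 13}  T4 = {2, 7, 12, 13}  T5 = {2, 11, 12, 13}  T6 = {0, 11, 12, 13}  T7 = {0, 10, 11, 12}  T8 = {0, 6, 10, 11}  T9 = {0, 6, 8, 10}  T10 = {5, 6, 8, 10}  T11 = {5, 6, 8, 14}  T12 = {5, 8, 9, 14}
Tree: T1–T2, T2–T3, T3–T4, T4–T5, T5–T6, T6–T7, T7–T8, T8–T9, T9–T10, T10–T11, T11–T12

No — bags containing vertex 5 are not connected in the tree.

A tree decomposition must satisfy three properties: every vertex lies in some bag; for every edge, both endpoints lie together in some bag; and for every vertex, the bags containing it form a connected subtree. Here bags containing vertex 5 are not connected in the tree, so the decomposition is invalid.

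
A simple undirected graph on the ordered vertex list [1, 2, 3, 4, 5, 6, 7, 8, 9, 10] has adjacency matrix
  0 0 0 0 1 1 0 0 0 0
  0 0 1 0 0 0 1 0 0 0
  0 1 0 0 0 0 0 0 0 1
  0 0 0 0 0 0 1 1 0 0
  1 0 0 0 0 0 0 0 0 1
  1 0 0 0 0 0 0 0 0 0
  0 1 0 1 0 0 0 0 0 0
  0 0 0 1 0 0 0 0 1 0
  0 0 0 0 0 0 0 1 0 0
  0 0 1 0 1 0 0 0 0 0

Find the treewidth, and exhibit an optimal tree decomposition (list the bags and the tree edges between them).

Every bag has size at most 2, so the width is 2 − 1 = 1 and tw(G) ≤ 1. G has an edge, so its treewidth is at least 1. Combining the bounds, tw(G) = 1.

Treewidth 1.
Bags: B1 = {8, 9}  B2 = {4, 8}  B3 = {4, 7}  B4 = {2, 7}  B5 = {2, 3}  B6 = {3, 10}  B7 = {5, 10}  B8 = {1, 5}  B9 = {1, 6}
Tree: B1–B2, B2–B3, B3–B4, B4–B5, B5–B6, B6–B7, B7–B8, B8–B9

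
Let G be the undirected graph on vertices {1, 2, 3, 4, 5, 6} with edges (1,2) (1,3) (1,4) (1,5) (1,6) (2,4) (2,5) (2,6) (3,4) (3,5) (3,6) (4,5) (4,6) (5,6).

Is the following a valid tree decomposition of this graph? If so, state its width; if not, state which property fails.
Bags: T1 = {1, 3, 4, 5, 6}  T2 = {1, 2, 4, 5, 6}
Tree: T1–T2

Every vertex of G appears in some bag (union = {1, 2, 3, 4, 5, 6}); every edge is covered by a bag; and for each vertex v the set of bags containing v is connected in the bag tree. The decomposition is therefore valid. The largest bag has 5 vertices, so the width is 4.

Yes; width 4.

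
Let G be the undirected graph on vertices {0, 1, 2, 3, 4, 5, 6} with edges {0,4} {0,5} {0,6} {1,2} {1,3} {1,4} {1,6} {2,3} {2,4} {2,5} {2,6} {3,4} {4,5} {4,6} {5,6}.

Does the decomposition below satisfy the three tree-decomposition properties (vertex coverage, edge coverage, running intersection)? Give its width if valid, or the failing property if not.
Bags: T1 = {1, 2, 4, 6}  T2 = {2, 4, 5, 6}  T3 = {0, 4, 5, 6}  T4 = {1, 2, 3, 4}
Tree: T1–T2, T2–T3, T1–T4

Every vertex of G appears in some bag (union = {0, 1, 2, 3, 4, 5, 6}); every edge is covered by a bag; and for each vertex v the set of bags containing v is connected in the bag tree. The decomposition is therefore valid. The largest bag has 4 vertices, so the width is 3.

Yes; width 3.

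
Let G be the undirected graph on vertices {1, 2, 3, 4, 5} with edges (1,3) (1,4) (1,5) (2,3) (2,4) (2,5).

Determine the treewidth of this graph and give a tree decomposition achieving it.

Treewidth 2.
One such decomposition:
Bags: B1 = {1, 2, 4}  B2 = {1, 2, 3}  B3 = {1, 2, 5}
Tree: B1–B2, B2–B3

The largest bag has 3 vertices, giving width 2; this decomposition certifies tw(G) ≤ 2. The edges 4–1–3–2–4 form a cycle, so G is not a tree and its treewidth is at least 2. Combining the bounds, tw(G) = 2.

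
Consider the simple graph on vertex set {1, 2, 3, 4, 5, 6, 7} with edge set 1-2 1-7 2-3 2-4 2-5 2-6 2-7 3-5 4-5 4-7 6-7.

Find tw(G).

2

A width-2 tree decomposition is:
Bags: B1 = {2, 4, 5}  B2 = {2, 4, 7}  B3 = {2, 3, 5}  B4 = {2, 6, 7}  B5 = {1, 2, 7}
Tree: B1–B2, B1–B3, B2–B4, B2–B5
The largest bag has 3 vertices, giving width 2; this decomposition certifies tw(G) ≤ 2. For the lower bound, the 3 vertices {2, 3, 5} are pairwise adjacent, and any tree decomposition puts a clique entirely inside one bag — forcing width ≥ 2. The upper and lower bounds meet at 2, so that is the treewidth.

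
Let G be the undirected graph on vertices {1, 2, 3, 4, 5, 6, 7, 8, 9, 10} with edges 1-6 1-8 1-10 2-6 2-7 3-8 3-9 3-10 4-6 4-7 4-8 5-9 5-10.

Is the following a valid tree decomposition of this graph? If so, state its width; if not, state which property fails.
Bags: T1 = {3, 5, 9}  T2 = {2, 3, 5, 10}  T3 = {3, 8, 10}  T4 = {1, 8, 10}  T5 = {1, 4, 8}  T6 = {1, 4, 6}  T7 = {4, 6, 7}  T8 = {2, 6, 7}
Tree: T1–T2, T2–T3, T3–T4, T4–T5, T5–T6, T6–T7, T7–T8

No — bags containing vertex 2 are not connected in the tree.

A tree decomposition must satisfy three properties: every vertex lies in some bag; for every edge, both endpoints lie together in some bag; and for every vertex, the bags containing it form a connected subtree. Here bags containing vertex 2 are not connected in the tree, so the decomposition is invalid.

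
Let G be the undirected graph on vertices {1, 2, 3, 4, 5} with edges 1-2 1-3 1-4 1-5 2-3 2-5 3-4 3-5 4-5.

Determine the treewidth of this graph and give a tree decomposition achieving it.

Treewidth 3.
One optimal decomposition is:
Bags: B1 = {1, 3, 4, 5}  B2 = {1, 2, 3, 5}
Tree: B1–B2

Each bag holds 4 vertices, so the decomposition has width 3, which upper-bounds the treewidth. For the lower bound, the 4 vertices {1, 2, 3, 5} are pairwise adjacent, and any tree decomposition puts a clique entirely inside one bag — forcing width ≥ 3. The upper and lower bounds meet at 3, so that is the treewidth.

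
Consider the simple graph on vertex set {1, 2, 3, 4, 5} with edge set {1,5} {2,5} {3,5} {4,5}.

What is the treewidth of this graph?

A width-1 tree decomposition is:
Bags: B1 = {2, 5}  B2 = {3, 5}  B3 = {1, 5}  B4 = {4, 5}
Tree: B1–B2, B2–B3, B1–B4
Every bag has size at most 2, so the width is 2 − 1 = 1 and tw(G) ≤ 1. Any graph with an edge has treewidth ≥ 1, and G has the edge 2–5. Therefore the treewidth is 1.

1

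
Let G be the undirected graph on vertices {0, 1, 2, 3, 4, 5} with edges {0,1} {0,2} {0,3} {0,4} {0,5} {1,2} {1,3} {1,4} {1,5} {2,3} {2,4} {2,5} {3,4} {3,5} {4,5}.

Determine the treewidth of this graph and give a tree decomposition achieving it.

Treewidth 5.
One such decomposition:
Bags: B1 = {0, 1, 2, 3, 4, 5}
Tree: (single bag)

With just one bag of size 6, the width is 6 − 1 = 5, so tw(G) ≤ 5. For the lower bound, the 6 vertices {0, 1, 2, 3, 4, 5} are pairwise adjacent, and any tree decomposition puts a clique entirely inside one bag — forcing width ≥ 5. Therefore the treewidth is 5.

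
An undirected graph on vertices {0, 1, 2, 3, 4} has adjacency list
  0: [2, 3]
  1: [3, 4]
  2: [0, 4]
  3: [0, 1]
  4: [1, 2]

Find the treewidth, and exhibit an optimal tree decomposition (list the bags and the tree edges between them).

Treewidth 2.
One optimal decomposition is:
Bags: B1 = {1, 2, 4}  B2 = {1, 2, 3}  B3 = {0, 2, 3}
Tree: B1–B2, B2–B3

Each bag holds 3 vertices, so the decomposition has width 2, which upper-bounds the treewidth. Since 2–4–1–3–0–2 is a cycle in G, G is not acyclic. Forests are exactly the graphs of treewidth ≤ 1, so tw(G) ≥ 2. Therefore the treewidth is 2.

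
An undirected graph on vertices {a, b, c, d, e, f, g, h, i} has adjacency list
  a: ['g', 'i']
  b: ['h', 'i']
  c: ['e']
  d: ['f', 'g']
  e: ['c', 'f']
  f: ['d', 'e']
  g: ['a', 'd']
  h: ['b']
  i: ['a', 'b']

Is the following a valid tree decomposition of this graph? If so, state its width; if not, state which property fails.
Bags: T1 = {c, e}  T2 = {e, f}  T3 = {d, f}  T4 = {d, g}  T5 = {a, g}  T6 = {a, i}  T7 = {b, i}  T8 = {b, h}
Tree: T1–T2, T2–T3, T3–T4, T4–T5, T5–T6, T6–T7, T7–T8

Yes; width 1.

Every vertex of G appears in some bag (union = {a, b, c, d, e, f, g, h, i}); every edge is covered by a bag; and for each vertex v the set of bags containing v is connected in the bag tree. The decomposition is therefore valid. The largest bag has 2 vertices, so the width is 1.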